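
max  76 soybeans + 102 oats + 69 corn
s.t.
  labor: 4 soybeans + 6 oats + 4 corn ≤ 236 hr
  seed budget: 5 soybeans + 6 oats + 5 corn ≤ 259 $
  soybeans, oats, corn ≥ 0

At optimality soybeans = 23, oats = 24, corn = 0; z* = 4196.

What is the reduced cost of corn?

-7

Check each constraint at x*: labor 236/236 (tight); seed budget 259/259 (tight).
The binding rows give the dual system: 4·y_labor + 5·y_seed budget = 76 and 6·y_labor + 6·y_seed budget = 102.
→ y_labor = 9 and y_seed budget = 8.
Reduced cost of corn: c₃ − yᵀa₃ = 69 − (9·4 + 8·5) = 69 − 76 = -7.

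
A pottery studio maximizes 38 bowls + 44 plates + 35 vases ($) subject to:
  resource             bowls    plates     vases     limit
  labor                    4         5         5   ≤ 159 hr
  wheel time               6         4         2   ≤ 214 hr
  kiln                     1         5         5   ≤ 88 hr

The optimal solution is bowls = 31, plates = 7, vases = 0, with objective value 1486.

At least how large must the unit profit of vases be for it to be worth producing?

At the optimum: labor uses 159 of 159 (binding); wheel time uses 214 of 214 (binding); kiln uses 66 of 88 (slack = 22).
Slack constraints have shadow price 0 (complementary slackness).
The binding rows give the dual system: 4·y_labor + 6·y_wheel time = 38 and 5·y_labor + 4·y_wheel time = 44.
→ y_labor = 8 and y_wheel time = 1.
vases enters the basis when its profit ≥ yᵀa₃ = 8·5 + 1·2 = 42.

42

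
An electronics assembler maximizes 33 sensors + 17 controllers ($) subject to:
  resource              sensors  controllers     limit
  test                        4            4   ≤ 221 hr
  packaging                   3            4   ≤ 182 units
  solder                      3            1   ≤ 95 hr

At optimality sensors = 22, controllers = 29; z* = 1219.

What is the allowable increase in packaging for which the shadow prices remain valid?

19.125

Binding constraints: packaging, solder. The basis is B = [[3,4],[3,1]] with det -9.
Per unit increase in packaging, x* moves by d = (-0.1111, 0.3333).
The basis stays optimal until test becomes binding; allowable increase = 19.125 units.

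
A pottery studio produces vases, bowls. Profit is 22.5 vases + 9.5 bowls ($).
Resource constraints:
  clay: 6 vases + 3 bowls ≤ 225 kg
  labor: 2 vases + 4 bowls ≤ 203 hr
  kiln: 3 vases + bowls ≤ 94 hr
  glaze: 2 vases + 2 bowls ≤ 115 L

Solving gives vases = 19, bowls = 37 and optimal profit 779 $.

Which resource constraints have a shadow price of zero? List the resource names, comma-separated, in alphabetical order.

glaze, labor

clay: 225/225 (binding)
labor: 186/203 (slack 17)
kiln: 94/94 (binding)
glaze: 112/115 (slack 3)
By complementary slackness, a constraint with positive slack has shadow price 0 → glaze, labor.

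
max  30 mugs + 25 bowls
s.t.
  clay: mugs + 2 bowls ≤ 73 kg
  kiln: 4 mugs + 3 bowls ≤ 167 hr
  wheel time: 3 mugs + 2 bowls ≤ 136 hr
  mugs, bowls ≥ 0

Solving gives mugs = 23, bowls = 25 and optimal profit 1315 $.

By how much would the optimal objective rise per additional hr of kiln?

7

At the optimum: clay uses 73 of 73 (binding); kiln uses 167 of 167 (binding); wheel time uses 119 of 136 (slack = 17).
Since wheel time is not tight, its dual is 0.
The binding rows give the dual system: 1·y_clay + 4·y_kiln = 30 and 2·y_clay + 3·y_kiln = 25.
→ y_clay = 2 and y_kiln = 7.
Shadow price of kiln = 7.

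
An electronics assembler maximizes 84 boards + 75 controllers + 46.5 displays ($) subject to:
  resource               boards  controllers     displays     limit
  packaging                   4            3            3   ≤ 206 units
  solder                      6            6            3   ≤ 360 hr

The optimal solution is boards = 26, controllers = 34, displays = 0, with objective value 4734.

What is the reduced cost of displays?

-4.5

Both packaging and solder are binding at x*.
Dual feasibility on the basic columns requires 4·y_packaging + 6·y_solder = 84, 3·y_packaging + 6·y_solder = 75.
This yields shadow prices y_packaging = 9, y_solder = 8.
Reduced cost of displays: c₃ − yᵀa₃ = 46.5 − (9·3 + 8·3) = 46.5 − 51 = -4.5.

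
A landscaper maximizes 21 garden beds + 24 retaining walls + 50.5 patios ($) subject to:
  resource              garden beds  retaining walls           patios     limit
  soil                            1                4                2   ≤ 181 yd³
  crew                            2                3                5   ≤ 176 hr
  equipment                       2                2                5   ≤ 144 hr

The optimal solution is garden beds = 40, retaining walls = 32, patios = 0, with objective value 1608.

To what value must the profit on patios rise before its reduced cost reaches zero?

At the optimum: soil uses 168 of 181 (slack = 13); crew uses 176 of 176 (binding); equipment uses 144 of 144 (binding).
Slack constraints have shadow price 0 (complementary slackness).
From A_Bᵀ y = c: 2·y_crew + 2·y_equipment = 21; 3·y_crew + 2·y_equipment = 24.
→ y_crew = 3 and y_equipment = 7.5.
patios enters the basis when its profit ≥ yᵀa₃ = 3·5 + 7.5·5 = 52.5.

52.5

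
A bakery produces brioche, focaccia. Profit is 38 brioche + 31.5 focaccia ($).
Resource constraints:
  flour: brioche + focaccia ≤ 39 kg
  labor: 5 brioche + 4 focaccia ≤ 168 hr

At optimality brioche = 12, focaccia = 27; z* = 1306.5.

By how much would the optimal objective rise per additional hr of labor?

6.5

Check each constraint at x*: flour 39/39 (tight); labor 168/168 (tight).
Dual feasibility on the basic columns requires 1·y_flour + 5·y_labor = 38, 1·y_flour + 4·y_labor = 31.5.
This yields shadow prices y_flour = 5.5, y_labor = 6.5.
Shadow price of labor = 6.5.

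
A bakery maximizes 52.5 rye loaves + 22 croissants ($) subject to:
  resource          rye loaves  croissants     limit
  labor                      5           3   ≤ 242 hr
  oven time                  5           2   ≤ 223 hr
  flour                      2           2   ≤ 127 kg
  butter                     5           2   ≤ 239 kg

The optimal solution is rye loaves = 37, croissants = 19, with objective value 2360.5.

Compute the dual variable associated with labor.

Binding: labor and oven time. Non-binding: flour (15 unused), butter (16 unused).
Since flour, butter are not tight, their duals are 0.
From A_Bᵀ y = c: 5·y_labor + 5·y_oven time = 52.5; 3·y_labor + 2·y_oven time = 22.
Solving: y_labor = 1, y_oven time = 9.5.
Shadow price of labor = 1.

1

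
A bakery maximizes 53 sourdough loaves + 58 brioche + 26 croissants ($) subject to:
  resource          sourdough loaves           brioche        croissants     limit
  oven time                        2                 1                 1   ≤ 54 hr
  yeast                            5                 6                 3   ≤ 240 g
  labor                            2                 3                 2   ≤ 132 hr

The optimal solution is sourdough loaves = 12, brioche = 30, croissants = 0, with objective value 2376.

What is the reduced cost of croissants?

Binding: oven time and yeast. Non-binding: labor (18 unused).
Since labor is not tight, its dual is 0.
The binding rows give the dual system: 2·y_oven time + 5·y_yeast = 53 and 1·y_oven time + 6·y_yeast = 58.
Solving: y_oven time = 4, y_yeast = 9.
Reduced cost of croissants: c₃ − yᵀa₃ = 26 − (4·1 + 9·3) = 26 − 31 = -5.

-5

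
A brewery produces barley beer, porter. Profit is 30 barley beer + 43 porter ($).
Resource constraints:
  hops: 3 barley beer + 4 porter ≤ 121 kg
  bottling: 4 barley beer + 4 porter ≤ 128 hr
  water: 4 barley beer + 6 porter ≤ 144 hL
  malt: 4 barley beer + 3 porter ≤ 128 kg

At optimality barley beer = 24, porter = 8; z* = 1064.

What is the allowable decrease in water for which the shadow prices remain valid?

Binding constraints: bottling, water. The basis is B = [[4,4],[4,6]] with det 8.
Per unit decrease in water, x* moves by d = (0.5, -0.5).
The basis stays optimal until porter reaches 0; allowable decrease = 16 hL.

16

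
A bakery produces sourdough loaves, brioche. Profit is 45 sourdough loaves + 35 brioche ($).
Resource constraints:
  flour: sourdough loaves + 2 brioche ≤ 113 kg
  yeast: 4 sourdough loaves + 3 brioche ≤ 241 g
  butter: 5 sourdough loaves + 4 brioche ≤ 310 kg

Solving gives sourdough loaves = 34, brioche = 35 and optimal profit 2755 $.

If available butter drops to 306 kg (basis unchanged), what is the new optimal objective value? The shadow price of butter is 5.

Δb = -4, so new z* = 2755 + (5)·(-4) = 2755 − 20 = 2735.

2735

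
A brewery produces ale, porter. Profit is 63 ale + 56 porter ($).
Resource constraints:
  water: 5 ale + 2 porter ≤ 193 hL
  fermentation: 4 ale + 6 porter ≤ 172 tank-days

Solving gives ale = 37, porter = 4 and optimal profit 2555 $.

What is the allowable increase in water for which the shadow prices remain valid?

22

Binding constraints: water, fermentation. The basis is B = [[5,2],[4,6]] with det 22.
Per unit increase in water, x* moves by d = (0.2727, -0.1818).
The basis stays optimal until porter reaches 0; allowable increase = 22 hL.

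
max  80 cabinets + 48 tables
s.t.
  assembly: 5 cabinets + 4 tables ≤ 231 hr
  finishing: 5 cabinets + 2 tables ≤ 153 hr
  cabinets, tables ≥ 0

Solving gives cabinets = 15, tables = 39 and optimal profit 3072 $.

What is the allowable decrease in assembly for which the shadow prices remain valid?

78

Binding constraints: assembly, finishing. The basis is B = [[5,4],[5,2]] with det -10.
Per unit decrease in assembly, x* moves by d = (0.2, -0.5).
The basis stays optimal until tables reaches 0; allowable decrease = 78 hr.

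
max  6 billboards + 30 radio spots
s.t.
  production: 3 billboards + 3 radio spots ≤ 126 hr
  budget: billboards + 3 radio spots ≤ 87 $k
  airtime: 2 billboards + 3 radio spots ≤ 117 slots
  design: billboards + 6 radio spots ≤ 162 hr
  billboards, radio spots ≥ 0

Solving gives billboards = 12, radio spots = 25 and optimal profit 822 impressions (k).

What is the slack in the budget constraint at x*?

0

budget used = 1·12 + 3·25 = 87; slack = 87 − 87 = 0.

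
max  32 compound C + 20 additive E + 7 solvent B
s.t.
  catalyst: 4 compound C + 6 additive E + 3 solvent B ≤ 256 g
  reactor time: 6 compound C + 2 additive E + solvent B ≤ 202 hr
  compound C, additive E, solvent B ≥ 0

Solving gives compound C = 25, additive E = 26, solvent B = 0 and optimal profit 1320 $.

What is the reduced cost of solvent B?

Check each constraint at x*: catalyst 256/256 (tight); reactor time 202/202 (tight).
The binding rows give the dual system: 4·y_catalyst + 6·y_reactor time = 32 and 6·y_catalyst + 2·y_reactor time = 20.
→ y_catalyst = 2 and y_reactor time = 4.
Reduced cost of solvent B: c₃ − yᵀa₃ = 7 − (2·3 + 4·1) = 7 − 10 = -3.

-3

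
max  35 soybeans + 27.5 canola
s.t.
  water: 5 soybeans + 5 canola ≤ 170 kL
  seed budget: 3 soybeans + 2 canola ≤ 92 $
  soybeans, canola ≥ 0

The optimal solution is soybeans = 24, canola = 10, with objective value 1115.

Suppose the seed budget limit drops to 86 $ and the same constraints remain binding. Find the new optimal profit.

At the optimum: water uses 170 of 170 (binding); seed budget uses 92 of 92 (binding).
Dual feasibility on the basic columns requires 5·y_water + 3·y_seed budget = 35, 5·y_water + 2·y_seed budget = 27.5.
Solving: y_water = 2.5, y_seed budget = 7.5.
Δz = y_seed budget·Δb = 7.5 × (-6) = -45, so new z* = 1115 − 45 = 1070.

1070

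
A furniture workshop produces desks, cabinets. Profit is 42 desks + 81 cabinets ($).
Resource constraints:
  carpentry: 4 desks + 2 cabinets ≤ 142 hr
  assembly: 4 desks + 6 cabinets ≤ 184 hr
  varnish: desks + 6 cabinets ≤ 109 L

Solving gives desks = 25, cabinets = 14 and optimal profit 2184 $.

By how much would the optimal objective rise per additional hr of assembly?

9.5

Check each constraint at x*: carpentry 128/142 (slack 14); assembly 184/184 (tight); varnish 109/109 (tight).
Since carpentry is not tight, its dual is 0.
From A_Bᵀ y = c: 4·y_assembly + 1·y_varnish = 42; 6·y_assembly + 6·y_varnish = 81.
This yields shadow prices y_assembly = 9.5, y_varnish = 4.
Shadow price of assembly = 9.5.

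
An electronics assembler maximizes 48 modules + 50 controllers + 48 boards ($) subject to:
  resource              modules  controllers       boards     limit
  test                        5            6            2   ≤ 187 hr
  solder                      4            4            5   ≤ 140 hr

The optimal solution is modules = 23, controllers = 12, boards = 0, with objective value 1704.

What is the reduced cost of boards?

-3.5

Check each constraint at x*: test 187/187 (tight); solder 140/140 (tight).
Dual feasibility on the basic columns requires 5·y_test + 4·y_solder = 48, 6·y_test + 4·y_solder = 50.
Solving: y_test = 2, y_solder = 9.5.
Reduced cost of boards: c₃ − yᵀa₃ = 48 − (2·2 + 9.5·5) = 48 − 51.5 = -3.5.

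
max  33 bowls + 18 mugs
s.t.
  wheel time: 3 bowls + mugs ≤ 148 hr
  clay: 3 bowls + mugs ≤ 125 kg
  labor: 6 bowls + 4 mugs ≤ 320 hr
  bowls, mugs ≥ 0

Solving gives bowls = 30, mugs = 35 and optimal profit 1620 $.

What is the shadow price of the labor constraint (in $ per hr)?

At the optimum: wheel time uses 125 of 148 (slack = 23); clay uses 125 of 125 (binding); labor uses 320 of 320 (binding).
Since wheel time is not tight, its dual is 0.
From A_Bᵀ y = c: 3·y_clay + 6·y_labor = 33; 1·y_clay + 4·y_labor = 18.
This yields shadow prices y_clay = 4, y_labor = 3.5.
Shadow price of labor = 3.5.

3.5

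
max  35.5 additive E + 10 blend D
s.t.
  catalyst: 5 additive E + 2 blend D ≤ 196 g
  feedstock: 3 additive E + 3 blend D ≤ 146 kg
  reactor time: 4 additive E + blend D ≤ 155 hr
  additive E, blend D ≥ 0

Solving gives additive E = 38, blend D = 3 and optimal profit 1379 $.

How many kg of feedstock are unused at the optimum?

feedstock used = 3·38 + 3·3 = 123; slack = 146 − 123 = 23.

23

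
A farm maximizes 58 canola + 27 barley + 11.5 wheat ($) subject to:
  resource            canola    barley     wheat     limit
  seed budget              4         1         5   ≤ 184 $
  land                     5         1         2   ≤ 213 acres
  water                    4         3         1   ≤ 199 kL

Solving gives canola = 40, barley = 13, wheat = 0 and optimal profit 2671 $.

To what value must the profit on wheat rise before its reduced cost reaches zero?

19

Check each constraint at x*: seed budget 173/184 (slack 11); land 213/213 (tight); water 199/199 (tight).
By complementary slackness, y = 0 for the non-binding constraint.
Dual feasibility on the basic columns requires 5·y_land + 4·y_water = 58, 1·y_land + 3·y_water = 27.
This yields shadow prices y_land = 6, y_water = 7.
wheat enters the basis when its profit ≥ yᵀa₃ = 6·2 + 7·1 = 19.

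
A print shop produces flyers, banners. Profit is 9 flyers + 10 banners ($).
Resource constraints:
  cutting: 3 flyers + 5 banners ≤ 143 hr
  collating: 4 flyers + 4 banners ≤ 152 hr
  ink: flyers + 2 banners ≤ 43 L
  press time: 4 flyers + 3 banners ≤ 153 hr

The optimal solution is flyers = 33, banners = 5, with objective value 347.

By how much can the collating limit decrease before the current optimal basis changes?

66

Binding constraints: collating, ink. The basis is B = [[4,4],[1,2]] with det 4.
Per unit decrease in collating, x* moves by d = (-0.5, 0.25).
The basis stays optimal until flyers reaches 0; allowable decrease = 66 hr.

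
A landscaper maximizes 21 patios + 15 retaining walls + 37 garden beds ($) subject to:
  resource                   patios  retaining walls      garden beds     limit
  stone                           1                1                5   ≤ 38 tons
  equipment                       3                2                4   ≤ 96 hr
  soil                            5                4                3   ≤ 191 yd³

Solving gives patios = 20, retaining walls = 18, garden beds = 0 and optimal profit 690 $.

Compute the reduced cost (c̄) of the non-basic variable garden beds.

Binding: stone and equipment. Non-binding: soil (19 unused).
Since soil is not tight, its dual is 0.
From A_Bᵀ y = c: 1·y_stone + 3·y_equipment = 21; 1·y_stone + 2·y_equipment = 15.
This yields shadow prices y_stone = 3, y_equipment = 6.
Reduced cost of garden beds: c₃ − yᵀa₃ = 37 − (3·5 + 6·4) = 37 − 39 = -2.

-2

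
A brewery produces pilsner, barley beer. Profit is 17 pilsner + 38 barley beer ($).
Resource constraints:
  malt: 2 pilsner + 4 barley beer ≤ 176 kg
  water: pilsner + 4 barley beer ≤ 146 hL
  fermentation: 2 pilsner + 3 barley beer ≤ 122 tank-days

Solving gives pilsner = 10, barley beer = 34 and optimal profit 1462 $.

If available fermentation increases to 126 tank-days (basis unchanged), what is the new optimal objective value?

1486

Check each constraint at x*: malt 156/176 (slack 20); water 146/146 (tight); fermentation 122/122 (tight).
Slack constraints have shadow price 0 (complementary slackness).
Dual feasibility on the basic columns requires 1·y_water + 2·y_fermentation = 17, 4·y_water + 3·y_fermentation = 38.
Solving: y_water = 5, y_fermentation = 6.
Δz = y_fermentation·Δb = 6 × (4) = 24, so new z* = 1462 + 24 = 1486.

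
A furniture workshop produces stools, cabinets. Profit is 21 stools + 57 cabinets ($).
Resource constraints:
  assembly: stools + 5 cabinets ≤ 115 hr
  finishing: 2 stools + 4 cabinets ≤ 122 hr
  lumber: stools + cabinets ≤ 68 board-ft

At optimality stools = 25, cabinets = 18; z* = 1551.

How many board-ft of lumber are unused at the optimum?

lumber used = 1·25 + 1·18 = 43; slack = 68 − 43 = 25.

25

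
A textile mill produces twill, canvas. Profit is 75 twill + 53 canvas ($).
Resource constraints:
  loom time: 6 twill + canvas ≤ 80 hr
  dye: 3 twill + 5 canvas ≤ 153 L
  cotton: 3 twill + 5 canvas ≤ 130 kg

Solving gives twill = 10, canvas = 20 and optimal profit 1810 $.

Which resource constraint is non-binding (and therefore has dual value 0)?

loom time: 80/80 (binding)
dye: 130/153 (slack 23)
cotton: 130/130 (binding)
By complementary slackness, a constraint with positive slack has shadow price 0 → dye.

dye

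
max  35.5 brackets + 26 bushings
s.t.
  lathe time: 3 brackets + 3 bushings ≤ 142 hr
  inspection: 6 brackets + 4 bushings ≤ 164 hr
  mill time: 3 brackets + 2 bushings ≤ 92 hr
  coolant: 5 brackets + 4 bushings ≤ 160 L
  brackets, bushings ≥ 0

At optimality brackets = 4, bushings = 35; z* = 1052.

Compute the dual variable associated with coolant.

Binding: inspection and coolant. Non-binding: lathe time (25 unused), mill time (10 unused).
Since lathe time, mill time are not tight, their duals are 0.
Dual feasibility on the basic columns requires 6·y_inspection + 5·y_coolant = 35.5, 4·y_inspection + 4·y_coolant = 26.
→ y_inspection = 3 and y_coolant = 3.5.
Shadow price of coolant = 3.5.

3.5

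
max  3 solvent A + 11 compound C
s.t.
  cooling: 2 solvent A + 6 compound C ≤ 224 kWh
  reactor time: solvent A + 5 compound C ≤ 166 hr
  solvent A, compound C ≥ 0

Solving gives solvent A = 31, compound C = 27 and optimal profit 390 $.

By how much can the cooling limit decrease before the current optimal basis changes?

Binding constraints: cooling, reactor time. The basis is B = [[2,6],[1,5]] with det 4.
Per unit decrease in cooling, x* moves by d = (-1.25, 0.25).
The basis stays optimal until solvent A reaches 0; allowable decrease = 24.8 kWh.

24.8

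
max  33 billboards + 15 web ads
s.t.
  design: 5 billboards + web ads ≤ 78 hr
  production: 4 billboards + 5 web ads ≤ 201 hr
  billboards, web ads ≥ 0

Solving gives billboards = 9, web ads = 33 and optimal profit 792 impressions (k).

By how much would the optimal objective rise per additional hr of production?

2

Check each constraint at x*: design 78/78 (tight); production 201/201 (tight).
From A_Bᵀ y = c: 5·y_design + 4·y_production = 33; 1·y_design + 5·y_production = 15.
This yields shadow prices y_design = 5, y_production = 2.
Shadow price of production = 2.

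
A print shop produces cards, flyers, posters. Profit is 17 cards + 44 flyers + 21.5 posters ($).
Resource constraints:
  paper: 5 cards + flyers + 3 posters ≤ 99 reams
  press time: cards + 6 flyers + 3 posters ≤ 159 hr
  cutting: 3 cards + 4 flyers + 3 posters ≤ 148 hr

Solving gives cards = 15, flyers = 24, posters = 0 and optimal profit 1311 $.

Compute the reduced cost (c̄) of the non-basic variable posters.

-5.5

Binding: paper and press time. Non-binding: cutting (7 unused).
By complementary slackness, y = 0 for the non-binding constraint.
From A_Bᵀ y = c: 5·y_paper + 1·y_press time = 17; 1·y_paper + 6·y_press time = 44.
This yields shadow prices y_paper = 2, y_press time = 7.
Reduced cost of posters: c₃ − yᵀa₃ = 21.5 − (2·3 + 7·3) = 21.5 − 27 = -5.5.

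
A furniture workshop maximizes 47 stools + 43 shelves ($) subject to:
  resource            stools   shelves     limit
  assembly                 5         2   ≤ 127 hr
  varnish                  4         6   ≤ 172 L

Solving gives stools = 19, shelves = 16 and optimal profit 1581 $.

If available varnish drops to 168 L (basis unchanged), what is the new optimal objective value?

Both assembly and varnish are binding at x*.
Dual feasibility on the basic columns requires 5·y_assembly + 4·y_varnish = 47, 2·y_assembly + 6·y_varnish = 43.
→ y_assembly = 5 and y_varnish = 5.5.
Δz = y_varnish·Δb = 5.5 × (-4) = -22, so new z* = 1581 − 22 = 1559.

1559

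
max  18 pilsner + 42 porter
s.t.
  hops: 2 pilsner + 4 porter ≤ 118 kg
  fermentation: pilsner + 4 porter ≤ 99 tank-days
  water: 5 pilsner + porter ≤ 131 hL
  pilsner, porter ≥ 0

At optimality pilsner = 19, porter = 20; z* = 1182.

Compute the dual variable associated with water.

0

At the optimum: hops uses 118 of 118 (binding); fermentation uses 99 of 99 (binding); water uses 115 of 131 (slack = 16).
By complementary slackness, y = 0 for the non-binding constraint.
From A_Bᵀ y = c: 2·y_hops + 1·y_fermentation = 18; 4·y_hops + 4·y_fermentation = 42.
Solving: y_hops = 7.5, y_fermentation = 3.
Shadow price of water = 0.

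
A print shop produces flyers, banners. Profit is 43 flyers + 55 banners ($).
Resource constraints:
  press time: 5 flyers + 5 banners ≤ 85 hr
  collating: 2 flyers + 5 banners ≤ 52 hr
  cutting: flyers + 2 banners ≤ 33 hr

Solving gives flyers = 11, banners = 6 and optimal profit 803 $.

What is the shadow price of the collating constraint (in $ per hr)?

At the optimum: press time uses 85 of 85 (binding); collating uses 52 of 52 (binding); cutting uses 23 of 33 (slack = 10).
Since cutting is not tight, its dual is 0.
Dual feasibility on the basic columns requires 5·y_press time + 2·y_collating = 43, 5·y_press time + 5·y_collating = 55.
→ y_press time = 7 and y_collating = 4.
Shadow price of collating = 4.

4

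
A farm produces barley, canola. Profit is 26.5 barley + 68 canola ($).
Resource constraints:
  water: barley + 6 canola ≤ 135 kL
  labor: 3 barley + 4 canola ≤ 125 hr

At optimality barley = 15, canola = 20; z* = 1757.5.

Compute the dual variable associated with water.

Check each constraint at x*: water 135/135 (tight); labor 125/125 (tight).
Dual feasibility on the basic columns requires 1·y_water + 3·y_labor = 26.5, 6·y_water + 4·y_labor = 68.
This yields shadow prices y_water = 7, y_labor = 6.5.
Shadow price of water = 7.

7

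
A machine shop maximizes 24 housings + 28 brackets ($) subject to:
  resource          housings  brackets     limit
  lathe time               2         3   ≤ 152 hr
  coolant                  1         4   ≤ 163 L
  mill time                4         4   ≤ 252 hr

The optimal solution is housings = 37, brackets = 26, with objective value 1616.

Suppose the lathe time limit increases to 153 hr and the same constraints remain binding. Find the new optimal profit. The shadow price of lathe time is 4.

1620

Δb = 1, so new z* = 1616 + (4)·(1) = 1616 + 4 = 1620.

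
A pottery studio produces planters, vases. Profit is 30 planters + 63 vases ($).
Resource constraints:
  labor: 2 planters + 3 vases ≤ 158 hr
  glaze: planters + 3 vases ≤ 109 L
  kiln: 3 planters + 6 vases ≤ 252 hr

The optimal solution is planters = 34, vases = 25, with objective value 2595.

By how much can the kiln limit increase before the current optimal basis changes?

Binding constraints: glaze, kiln. The basis is B = [[1,3],[3,6]] with det -3.
Per unit increase in kiln, x* moves by d = (1, -0.3333).
The basis stays optimal until labor becomes binding; allowable increase = 15 hr.

15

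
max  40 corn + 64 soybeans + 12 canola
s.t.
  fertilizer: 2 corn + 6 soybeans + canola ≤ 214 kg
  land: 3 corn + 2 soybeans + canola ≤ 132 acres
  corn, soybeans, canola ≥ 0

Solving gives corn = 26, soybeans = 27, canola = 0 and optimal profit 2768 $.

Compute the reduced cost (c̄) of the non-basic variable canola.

-4

Both fertilizer and land are binding at x*.
From A_Bᵀ y = c: 2·y_fertilizer + 3·y_land = 40; 6·y_fertilizer + 2·y_land = 64.
Solving: y_fertilizer = 8, y_land = 8.
Reduced cost of canola: c₃ − yᵀa₃ = 12 − (8·1 + 8·1) = 12 − 16 = -4.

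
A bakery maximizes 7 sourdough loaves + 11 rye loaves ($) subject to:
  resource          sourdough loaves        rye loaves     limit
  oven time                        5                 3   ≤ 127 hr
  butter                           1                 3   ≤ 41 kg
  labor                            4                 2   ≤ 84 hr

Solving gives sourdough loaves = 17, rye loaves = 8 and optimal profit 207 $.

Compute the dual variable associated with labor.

At the optimum: oven time uses 109 of 127 (slack = 18); butter uses 41 of 41 (binding); labor uses 84 of 84 (binding).
By complementary slackness, y = 0 for the non-binding constraint.
Dual feasibility on the basic columns requires 1·y_butter + 4·y_labor = 7, 3·y_butter + 2·y_labor = 11.
→ y_butter = 3 and y_labor = 1.
Shadow price of labor = 1.

1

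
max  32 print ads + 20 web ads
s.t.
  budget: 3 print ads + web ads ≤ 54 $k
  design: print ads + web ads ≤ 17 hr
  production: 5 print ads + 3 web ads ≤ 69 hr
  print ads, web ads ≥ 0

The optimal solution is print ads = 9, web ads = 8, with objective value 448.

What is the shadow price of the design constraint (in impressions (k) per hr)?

2

At the optimum: budget uses 35 of 54 (slack = 19); design uses 17 of 17 (binding); production uses 69 of 69 (binding).
Slack constraints have shadow price 0 (complementary slackness).
The binding rows give the dual system: 1·y_design + 5·y_production = 32 and 1·y_design + 3·y_production = 20.
→ y_design = 2 and y_production = 6.
Shadow price of design = 2.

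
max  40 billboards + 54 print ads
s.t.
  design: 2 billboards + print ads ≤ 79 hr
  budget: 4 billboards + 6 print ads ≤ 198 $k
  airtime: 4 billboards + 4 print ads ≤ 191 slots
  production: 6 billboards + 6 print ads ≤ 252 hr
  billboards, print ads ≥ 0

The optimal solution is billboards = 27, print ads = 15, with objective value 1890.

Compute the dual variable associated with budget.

Check each constraint at x*: design 69/79 (slack 10); budget 198/198 (tight); airtime 168/191 (slack 23); production 252/252 (tight).
By complementary slackness, y = 0 for the non-binding constraints.
From A_Bᵀ y = c: 4·y_budget + 6·y_production = 40; 6·y_budget + 6·y_production = 54.
This yields shadow prices y_budget = 7, y_production = 2.
Shadow price of budget = 7.

7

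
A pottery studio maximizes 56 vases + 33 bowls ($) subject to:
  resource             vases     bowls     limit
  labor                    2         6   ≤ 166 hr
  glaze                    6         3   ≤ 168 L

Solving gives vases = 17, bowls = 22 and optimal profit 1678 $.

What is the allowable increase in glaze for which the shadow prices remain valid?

Binding constraints: labor, glaze. The basis is B = [[2,6],[6,3]] with det -30.
Per unit increase in glaze, x* moves by d = (0.2, -0.0667).
The basis stays optimal until bowls reaches 0; allowable increase = 330 L.

330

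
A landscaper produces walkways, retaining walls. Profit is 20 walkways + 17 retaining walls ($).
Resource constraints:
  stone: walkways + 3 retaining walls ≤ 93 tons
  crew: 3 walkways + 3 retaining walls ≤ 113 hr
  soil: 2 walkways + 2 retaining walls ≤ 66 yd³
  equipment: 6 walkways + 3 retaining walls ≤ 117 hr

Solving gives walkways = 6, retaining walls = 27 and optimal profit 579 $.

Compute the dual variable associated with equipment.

1

Binding: soil and equipment. Non-binding: stone (6 unused), crew (14 unused).
Since stone, crew are not tight, their duals are 0.
Dual feasibility on the basic columns requires 2·y_soil + 6·y_equipment = 20, 2·y_soil + 3·y_equipment = 17.
This yields shadow prices y_soil = 7, y_equipment = 1.
Shadow price of equipment = 1.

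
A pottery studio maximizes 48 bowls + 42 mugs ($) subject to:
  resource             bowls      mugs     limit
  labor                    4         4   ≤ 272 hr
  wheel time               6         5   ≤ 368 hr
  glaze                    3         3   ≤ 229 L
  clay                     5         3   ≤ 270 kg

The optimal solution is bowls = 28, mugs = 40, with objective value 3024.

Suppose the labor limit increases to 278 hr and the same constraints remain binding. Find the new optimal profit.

At the optimum: labor uses 272 of 272 (binding); wheel time uses 368 of 368 (binding); glaze uses 204 of 229 (slack = 25); clay uses 260 of 270 (slack = 10).
Slack constraints have shadow price 0 (complementary slackness).
The binding rows give the dual system: 4·y_labor + 6·y_wheel time = 48 and 4·y_labor + 5·y_wheel time = 42.
This yields shadow prices y_labor = 3, y_wheel time = 6.
Δz = y_labor·Δb = 3 × (6) = 18, so new z* = 3024 + 18 = 3042.

3042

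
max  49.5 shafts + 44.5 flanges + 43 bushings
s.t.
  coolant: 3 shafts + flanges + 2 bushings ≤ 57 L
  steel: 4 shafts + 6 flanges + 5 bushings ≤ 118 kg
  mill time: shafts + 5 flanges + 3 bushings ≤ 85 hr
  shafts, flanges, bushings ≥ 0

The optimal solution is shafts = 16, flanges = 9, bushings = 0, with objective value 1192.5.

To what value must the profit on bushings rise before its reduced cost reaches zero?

Binding: coolant and steel. Non-binding: mill time (24 unused).
Since mill time is not tight, its dual is 0.
Dual feasibility on the basic columns requires 3·y_coolant + 4·y_steel = 49.5, 1·y_coolant + 6·y_steel = 44.5.
This yields shadow prices y_coolant = 8.5, y_steel = 6.
bushings enters the basis when its profit ≥ yᵀa₃ = 8.5·2 + 6·5 = 47.

47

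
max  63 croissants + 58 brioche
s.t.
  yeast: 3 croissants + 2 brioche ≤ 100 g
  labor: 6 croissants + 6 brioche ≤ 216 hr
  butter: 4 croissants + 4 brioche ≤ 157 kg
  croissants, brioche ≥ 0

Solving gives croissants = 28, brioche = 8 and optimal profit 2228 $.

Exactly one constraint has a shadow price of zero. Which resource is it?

butter

yeast: 100/100 (binding)
labor: 216/216 (binding)
butter: 144/157 (slack 13)
By complementary slackness, a constraint with positive slack has shadow price 0 → butter.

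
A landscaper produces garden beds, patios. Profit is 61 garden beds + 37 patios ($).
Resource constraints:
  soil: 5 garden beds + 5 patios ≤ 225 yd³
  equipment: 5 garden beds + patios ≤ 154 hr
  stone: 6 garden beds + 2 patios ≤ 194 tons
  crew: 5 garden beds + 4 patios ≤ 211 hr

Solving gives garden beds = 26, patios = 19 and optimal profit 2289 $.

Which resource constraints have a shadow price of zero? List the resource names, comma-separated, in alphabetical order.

soil: 225/225 (binding)
equipment: 149/154 (slack 5)
stone: 194/194 (binding)
crew: 206/211 (slack 5)
By complementary slackness, a constraint with positive slack has shadow price 0 → crew, equipment.

crew, equipment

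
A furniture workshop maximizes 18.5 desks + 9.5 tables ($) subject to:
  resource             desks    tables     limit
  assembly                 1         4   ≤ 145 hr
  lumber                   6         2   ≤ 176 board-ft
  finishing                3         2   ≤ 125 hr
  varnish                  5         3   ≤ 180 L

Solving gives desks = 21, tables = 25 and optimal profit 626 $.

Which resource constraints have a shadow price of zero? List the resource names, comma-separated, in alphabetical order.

assembly: 121/145 (slack 24)
lumber: 176/176 (binding)
finishing: 113/125 (slack 12)
varnish: 180/180 (binding)
By complementary slackness, a constraint with positive slack has shadow price 0 → assembly, finishing.

assembly, finishing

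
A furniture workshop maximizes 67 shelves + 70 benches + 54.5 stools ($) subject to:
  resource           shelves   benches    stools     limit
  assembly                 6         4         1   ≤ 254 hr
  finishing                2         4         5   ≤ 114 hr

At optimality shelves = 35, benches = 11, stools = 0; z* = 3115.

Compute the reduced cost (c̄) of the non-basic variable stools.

-1

Both assembly and finishing are binding at x*.
Dual feasibility on the basic columns requires 6·y_assembly + 2·y_finishing = 67, 4·y_assembly + 4·y_finishing = 70.
Solving: y_assembly = 8, y_finishing = 9.5.
Reduced cost of stools: c₃ − yᵀa₃ = 54.5 − (8·1 + 9.5·5) = 54.5 − 55.5 = -1.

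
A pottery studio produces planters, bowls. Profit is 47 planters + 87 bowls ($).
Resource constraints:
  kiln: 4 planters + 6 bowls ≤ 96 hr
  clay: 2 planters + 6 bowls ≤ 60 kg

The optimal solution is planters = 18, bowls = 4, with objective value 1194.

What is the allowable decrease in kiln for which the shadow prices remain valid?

Binding constraints: kiln, clay. The basis is B = [[4,6],[2,6]] with det 12.
Per unit decrease in kiln, x* moves by d = (-0.5, 0.1667).
The basis stays optimal until planters reaches 0; allowable decrease = 36 hr.

36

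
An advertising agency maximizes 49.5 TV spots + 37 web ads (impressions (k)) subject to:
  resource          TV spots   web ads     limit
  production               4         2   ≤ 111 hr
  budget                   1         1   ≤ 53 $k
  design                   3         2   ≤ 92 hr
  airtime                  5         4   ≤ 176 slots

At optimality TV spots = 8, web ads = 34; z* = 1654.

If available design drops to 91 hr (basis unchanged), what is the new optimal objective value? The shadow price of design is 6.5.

1647.5

Δb = -1, so new z* = 1654 + (6.5)·(-1) = 1654 − 6.5 = 1647.5.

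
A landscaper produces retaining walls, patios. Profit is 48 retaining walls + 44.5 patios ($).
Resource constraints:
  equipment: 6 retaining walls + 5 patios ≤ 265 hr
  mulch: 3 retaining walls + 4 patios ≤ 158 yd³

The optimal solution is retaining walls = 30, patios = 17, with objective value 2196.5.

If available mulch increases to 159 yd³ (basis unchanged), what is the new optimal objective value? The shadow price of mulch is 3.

Δb = 1, so new z* = 2196.5 + (3)·(1) = 2196.5 + 3 = 2199.5.

2199.5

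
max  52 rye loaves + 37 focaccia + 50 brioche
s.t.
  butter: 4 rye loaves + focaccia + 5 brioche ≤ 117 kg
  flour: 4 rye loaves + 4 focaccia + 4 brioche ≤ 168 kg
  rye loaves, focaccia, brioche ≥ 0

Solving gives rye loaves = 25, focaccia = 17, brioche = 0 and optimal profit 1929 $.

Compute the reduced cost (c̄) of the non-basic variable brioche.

-7

Check each constraint at x*: butter 117/117 (tight); flour 168/168 (tight).
The binding rows give the dual system: 4·y_butter + 4·y_flour = 52 and 1·y_butter + 4·y_flour = 37.
→ y_butter = 5 and y_flour = 8.
Reduced cost of brioche: c₃ − yᵀa₃ = 50 − (5·5 + 8·4) = 50 − 57 = -7.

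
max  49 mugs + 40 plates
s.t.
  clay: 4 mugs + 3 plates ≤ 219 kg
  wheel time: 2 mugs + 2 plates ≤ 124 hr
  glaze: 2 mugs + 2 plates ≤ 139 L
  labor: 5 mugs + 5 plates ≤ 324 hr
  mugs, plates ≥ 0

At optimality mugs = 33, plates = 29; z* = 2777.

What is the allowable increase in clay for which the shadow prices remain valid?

Binding constraints: clay, wheel time. The basis is B = [[4,3],[2,2]] with det 2.
Per unit increase in clay, x* moves by d = (1, -1).
The basis stays optimal until plates reaches 0; allowable increase = 29 kg.

29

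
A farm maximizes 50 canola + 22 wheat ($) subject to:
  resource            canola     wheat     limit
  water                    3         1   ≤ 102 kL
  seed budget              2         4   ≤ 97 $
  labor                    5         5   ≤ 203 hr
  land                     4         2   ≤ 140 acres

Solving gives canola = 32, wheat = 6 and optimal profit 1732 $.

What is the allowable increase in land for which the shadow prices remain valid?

Binding constraints: water, land. The basis is B = [[3,1],[4,2]] with det 2.
Per unit increase in land, x* moves by d = (-0.5, 1.5).
The basis stays optimal until seed budget becomes binding; allowable increase = 1.8 acres.

1.8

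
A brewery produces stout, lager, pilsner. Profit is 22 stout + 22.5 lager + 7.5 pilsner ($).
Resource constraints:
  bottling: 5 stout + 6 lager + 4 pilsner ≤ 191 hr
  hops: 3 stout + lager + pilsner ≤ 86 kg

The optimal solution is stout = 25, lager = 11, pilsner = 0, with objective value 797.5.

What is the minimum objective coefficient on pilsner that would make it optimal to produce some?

15.5

Both bottling and hops are binding at x*.
Dual feasibility on the basic columns requires 5·y_bottling + 3·y_hops = 22, 6·y_bottling + 1·y_hops = 22.5.
This yields shadow prices y_bottling = 3.5, y_hops = 1.5.
pilsner enters the basis when its profit ≥ yᵀa₃ = 3.5·4 + 1.5·1 = 15.5.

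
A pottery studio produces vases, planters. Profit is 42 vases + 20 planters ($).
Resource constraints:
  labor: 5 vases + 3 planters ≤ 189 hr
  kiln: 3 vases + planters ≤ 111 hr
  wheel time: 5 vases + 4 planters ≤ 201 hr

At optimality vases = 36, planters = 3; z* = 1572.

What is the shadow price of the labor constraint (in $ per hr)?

At the optimum: labor uses 189 of 189 (binding); kiln uses 111 of 111 (binding); wheel time uses 192 of 201 (slack = 9).
By complementary slackness, y = 0 for the non-binding constraint.
Dual feasibility on the basic columns requires 5·y_labor + 3·y_kiln = 42, 3·y_labor + 1·y_kiln = 20.
Solving: y_labor = 4.5, y_kiln = 6.5.
Shadow price of labor = 4.5.

4.5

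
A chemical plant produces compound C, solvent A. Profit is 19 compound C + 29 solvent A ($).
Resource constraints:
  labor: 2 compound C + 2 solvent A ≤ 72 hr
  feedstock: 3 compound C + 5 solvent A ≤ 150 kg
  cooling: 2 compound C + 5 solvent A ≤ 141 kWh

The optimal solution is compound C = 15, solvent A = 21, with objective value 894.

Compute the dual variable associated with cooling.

0

At the optimum: labor uses 72 of 72 (binding); feedstock uses 150 of 150 (binding); cooling uses 135 of 141 (slack = 6).
Since cooling is not tight, its dual is 0.
From A_Bᵀ y = c: 2·y_labor + 3·y_feedstock = 19; 2·y_labor + 5·y_feedstock = 29.
This yields shadow prices y_labor = 2, y_feedstock = 5.
Shadow price of cooling = 0.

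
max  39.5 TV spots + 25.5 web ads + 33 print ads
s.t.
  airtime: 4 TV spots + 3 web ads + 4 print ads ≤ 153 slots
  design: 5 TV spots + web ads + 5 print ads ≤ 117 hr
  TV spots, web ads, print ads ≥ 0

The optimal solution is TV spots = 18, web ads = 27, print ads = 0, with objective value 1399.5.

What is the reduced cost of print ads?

-6.5

Both airtime and design are binding at x*.
Dual feasibility on the basic columns requires 4·y_airtime + 5·y_design = 39.5, 3·y_airtime + 1·y_design = 25.5.
Solving: y_airtime = 8, y_design = 1.5.
Reduced cost of print ads: c₃ − yᵀa₃ = 33 − (8·4 + 1.5·5) = 33 − 39.5 = -6.5.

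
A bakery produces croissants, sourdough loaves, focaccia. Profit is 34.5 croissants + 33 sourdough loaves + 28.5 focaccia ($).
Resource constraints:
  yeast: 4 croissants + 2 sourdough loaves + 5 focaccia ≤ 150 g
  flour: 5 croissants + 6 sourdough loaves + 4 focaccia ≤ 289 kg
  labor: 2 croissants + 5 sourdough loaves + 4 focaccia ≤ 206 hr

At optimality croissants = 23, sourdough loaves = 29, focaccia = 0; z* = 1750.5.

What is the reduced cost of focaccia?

-4.5

Binding: yeast and flour. Non-binding: labor (15 unused).
By complementary slackness, y = 0 for the non-binding constraint.
From A_Bᵀ y = c: 4·y_yeast + 5·y_flour = 34.5; 2·y_yeast + 6·y_flour = 33.
This yields shadow prices y_yeast = 3, y_flour = 4.5.
Reduced cost of focaccia: c₃ − yᵀa₃ = 28.5 − (3·5 + 4.5·4) = 28.5 − 33 = -4.5.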